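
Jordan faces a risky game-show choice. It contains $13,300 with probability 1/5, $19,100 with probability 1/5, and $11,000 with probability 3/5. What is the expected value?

EV = 1/5 × 13300 + 1/5 × 19100 + 3/5 × 11000 = 2660 + 3820 + 6600 = 13080

$13,080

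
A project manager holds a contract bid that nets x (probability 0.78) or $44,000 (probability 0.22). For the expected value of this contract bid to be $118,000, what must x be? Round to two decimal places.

0.78·x + 0.22·44000 = 118000
0.78·x = 118000 − 9680 = 108320
x = 108320 / 0.78 = 138871.7949

x = $138,871.79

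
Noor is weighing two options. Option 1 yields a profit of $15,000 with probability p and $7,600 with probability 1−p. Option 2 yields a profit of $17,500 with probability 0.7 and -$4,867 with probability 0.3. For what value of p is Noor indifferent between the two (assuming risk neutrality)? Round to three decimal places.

p = 0.431

EV(Option 2) = 0.7 × 17500 + 0.3 × (-4867) = 12250 − 1460.1 = 10789.9
p·15000 + (1−p)·7600 = 10789.9
7400p + 7600 = 10789.9
p = (10789.9 − 7600) / 7400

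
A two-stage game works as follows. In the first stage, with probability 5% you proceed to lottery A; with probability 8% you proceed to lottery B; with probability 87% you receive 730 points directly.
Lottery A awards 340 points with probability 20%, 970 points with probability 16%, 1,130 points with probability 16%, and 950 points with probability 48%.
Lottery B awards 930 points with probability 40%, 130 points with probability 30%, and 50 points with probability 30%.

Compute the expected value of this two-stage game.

712.18 points

EV(A) = 0.2 × 340 + 0.16 × 970 + 0.16 × 1130 + 0.48 × 950 = 68 + 155.2 + 180.8 + 456 = 860
EV(B) = 0.4 × 930 + 0.3 × 130 + 0.3 × 50 = 372 + 39 + 15 = 426
Branch C: 730 (certain)
Overall = 0.05 × 860 + 0.08 × 426 + 0.87 × 730 = 43 + 34.08 + 635.1 = 712.18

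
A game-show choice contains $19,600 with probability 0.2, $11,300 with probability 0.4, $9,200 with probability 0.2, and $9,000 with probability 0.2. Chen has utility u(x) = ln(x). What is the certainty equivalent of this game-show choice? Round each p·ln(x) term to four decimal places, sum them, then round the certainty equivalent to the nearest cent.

$11,569.18

E[u] = 0.2·ln(19600) + 0.4·ln(11300) + 0.2·ln(9200) + 0.2·ln(9000) = 1.9767 + 3.7330 + 1.8254 + 1.8210 = 9.3561
CE = e^9.3561 ≈ 11569.18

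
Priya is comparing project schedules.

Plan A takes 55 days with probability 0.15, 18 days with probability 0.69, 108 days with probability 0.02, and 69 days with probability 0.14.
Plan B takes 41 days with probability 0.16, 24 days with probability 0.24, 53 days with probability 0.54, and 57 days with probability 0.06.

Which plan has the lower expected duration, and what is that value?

Plan A = 0.15 × 55 + 0.69 × 18 + 0.02 × 108 + 0.14 × 69 = 8.25 + 12.42 + 2.16 + 9.66 = 32.49
Plan B = 0.16 × 41 + 0.24 × 24 + 0.54 × 53 + 0.06 × 57 = 6.56 + 5.76 + 28.62 + 3.42 = 44.36

Plan A (32.49 days)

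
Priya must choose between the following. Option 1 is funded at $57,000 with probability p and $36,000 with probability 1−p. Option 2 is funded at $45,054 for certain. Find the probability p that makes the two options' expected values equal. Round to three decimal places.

p = 0.431

p·57000 + (1−p)·36000 = 45054
21000p + 36000 = 45054
p = (45054 − 36000) / 21000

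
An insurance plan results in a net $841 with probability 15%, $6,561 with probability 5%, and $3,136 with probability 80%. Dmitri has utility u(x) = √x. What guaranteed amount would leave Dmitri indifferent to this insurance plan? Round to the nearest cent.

E[u] = 0.15·√841 + 0.05·√6561 + 0.8·√3136 = 0.15·29 + 0.05·81 + 0.8·56 = 53.2
CE = (53.2)² = 2830.24

$2,830.24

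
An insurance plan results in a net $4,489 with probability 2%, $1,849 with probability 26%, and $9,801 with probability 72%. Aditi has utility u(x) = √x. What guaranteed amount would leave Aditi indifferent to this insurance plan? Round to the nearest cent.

E[u] = 0.02·√4489 + 0.26·√1849 + 0.72·√9801 = 0.02·67 + 0.26·43 + 0.72·99 = 83.8
CE = (83.8)² = 7022.44

$7,022.44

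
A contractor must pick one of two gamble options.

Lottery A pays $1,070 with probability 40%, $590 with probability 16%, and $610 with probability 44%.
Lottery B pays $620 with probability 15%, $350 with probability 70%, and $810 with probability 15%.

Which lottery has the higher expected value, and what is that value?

Lottery A = 0.4 × 1070 + 0.16 × 590 + 0.44 × 610 = 428 + 94.4 + 268.4 = 790.8
Lottery B = 0.15 × 620 + 0.7 × 350 + 0.15 × 810 = 93 + 245 + 121.5 = 459.5

Lottery A ($790.80)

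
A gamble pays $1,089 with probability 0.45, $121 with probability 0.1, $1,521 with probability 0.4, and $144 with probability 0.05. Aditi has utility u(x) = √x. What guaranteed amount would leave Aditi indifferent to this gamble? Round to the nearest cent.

$1,033.62

E[u] = 0.45·√1089 + 0.1·√121 + 0.4·√1521 + 0.05·√144 = 0.45·33 + 0.1·11 + 0.4·39 + 0.05·12 = 32.15
CE = (32.15)² = 1033.6225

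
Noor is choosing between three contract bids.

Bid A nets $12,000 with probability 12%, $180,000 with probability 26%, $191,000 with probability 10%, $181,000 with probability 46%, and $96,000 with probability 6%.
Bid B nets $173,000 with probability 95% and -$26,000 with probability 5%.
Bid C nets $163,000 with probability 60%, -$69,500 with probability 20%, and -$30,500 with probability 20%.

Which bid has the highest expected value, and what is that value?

Bid A = 0.12 × 12000 + 0.26 × 180000 + 0.1 × 191000 + 0.46 × 181000 + 0.06 × 96000 = 1440 + 46800 + 19100 + 83260 + 5760 = 156360
Bid B = 0.95 × 173000 + 0.05 × (-26000) = 164350 − 1300 = 163050
Bid C = 0.6 × 163000 + 0.2 × (-69500) + 0.2 × (-30500) = 97800 − 13900 − 6100 = 77800

Bid B ($163,050)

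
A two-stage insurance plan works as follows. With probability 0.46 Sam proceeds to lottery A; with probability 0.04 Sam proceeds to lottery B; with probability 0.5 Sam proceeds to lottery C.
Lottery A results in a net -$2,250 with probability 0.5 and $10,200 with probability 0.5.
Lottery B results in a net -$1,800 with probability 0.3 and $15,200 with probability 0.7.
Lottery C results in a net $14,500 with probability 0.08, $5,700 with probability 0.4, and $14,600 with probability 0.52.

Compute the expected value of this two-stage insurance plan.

$7,748.50

EV(A) = 0.5 × (-2250) + 0.5 × 10200 = -1125 + 5100 = 3975
EV(B) = 0.3 × (-1800) + 0.7 × 15200 = -540 + 10640 = 10100
EV(C) = 0.08 × 14500 + 0.4 × 5700 + 0.52 × 14600 = 1160 + 2280 + 7592 = 11032
Overall = 0.46 × 3975 + 0.04 × 10100 + 0.5 × 11032 = 1828.5 + 404 + 5516 = 7748.5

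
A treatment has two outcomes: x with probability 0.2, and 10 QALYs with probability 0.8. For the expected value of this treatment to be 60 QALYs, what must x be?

0.2·x + 0.8·10 = 60
0.2·x = 60 − 8 = 52
x = 52 / 0.2 = 260

x = 260 QALYs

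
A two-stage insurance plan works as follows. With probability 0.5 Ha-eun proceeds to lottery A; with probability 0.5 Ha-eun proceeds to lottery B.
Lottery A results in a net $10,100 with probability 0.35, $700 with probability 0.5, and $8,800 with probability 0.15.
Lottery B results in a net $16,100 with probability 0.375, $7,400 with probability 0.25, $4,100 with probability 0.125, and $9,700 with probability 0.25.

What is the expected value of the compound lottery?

EV(A) = 0.35 × 10100 + 0.5 × 700 + 0.15 × 8800 = 3535 + 350 + 1320 = 5205
EV(B) = 0.375 × 16100 + 0.25 × 7400 + 0.125 × 4100 + 0.25 × 9700 = 6037.5 + 1850 + 512.5 + 2425 = 10825
Overall = 0.5 × 5205 + 0.5 × 10825 = 2602.5 + 5412.5 = 8015

$8,015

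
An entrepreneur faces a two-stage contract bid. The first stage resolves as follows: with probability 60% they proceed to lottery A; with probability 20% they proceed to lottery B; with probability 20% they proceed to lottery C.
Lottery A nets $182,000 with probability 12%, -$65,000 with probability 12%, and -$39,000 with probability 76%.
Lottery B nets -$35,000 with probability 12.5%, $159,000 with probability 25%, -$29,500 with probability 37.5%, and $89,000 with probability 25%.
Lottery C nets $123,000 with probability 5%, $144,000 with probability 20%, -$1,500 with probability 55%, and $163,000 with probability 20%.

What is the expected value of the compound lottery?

EV(A) = 0.12 × 182000 + 0.12 × (-65000) + 0.76 × (-39000) = 21840 − 7800 − 29640 = -15600
EV(B) = 0.125 × (-35000) + 0.25 × 159000 + 0.375 × (-29500) + 0.25 × 89000 = -4375 + 39750 − 11062.5 + 22250 = 46562.5
EV(C) = 0.05 × 123000 + 0.2 × 144000 + 0.55 × (-1500) + 0.2 × 163000 = 6150 + 28800 − 825 + 32600 = 66725
Overall = 0.6 × (-15600) + 0.2 × 46562.5 + 0.2 × 66725 = -9360 + 9312.5 + 13345 = 13297.5

$13,297.50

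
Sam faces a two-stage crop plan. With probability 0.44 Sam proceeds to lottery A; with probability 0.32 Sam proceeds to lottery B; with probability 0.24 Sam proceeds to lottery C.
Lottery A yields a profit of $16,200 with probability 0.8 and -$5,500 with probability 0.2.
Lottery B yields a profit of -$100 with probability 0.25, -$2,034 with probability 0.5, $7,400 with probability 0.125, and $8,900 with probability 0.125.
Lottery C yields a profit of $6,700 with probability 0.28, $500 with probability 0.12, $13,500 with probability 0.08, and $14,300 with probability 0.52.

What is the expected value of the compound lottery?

$8,045.44

EV(A) = 0.8 × 16200 + 0.2 × (-5500) = 12960 − 1100 = 11860
EV(B) = 0.25 × (-100) + 0.5 × (-2034) + 0.125 × 7400 + 0.125 × 8900 = -25 − 1017 + 925 + 1112.5 = 995.5
EV(C) = 0.28 × 6700 + 0.12 × 500 + 0.08 × 13500 + 0.52 × 14300 = 1876 + 60 + 1080 + 7436 = 10452
Overall = 0.44 × 11860 + 0.32 × 995.5 + 0.24 × 10452 = 5218.4 + 318.56 + 2508.48 = 8045.44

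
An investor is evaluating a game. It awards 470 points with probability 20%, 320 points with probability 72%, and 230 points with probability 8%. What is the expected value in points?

342.8 points

EV = 0.2 × 470 + 0.72 × 320 + 0.08 × 230 = 94 + 230.4 + 18.4 = 342.8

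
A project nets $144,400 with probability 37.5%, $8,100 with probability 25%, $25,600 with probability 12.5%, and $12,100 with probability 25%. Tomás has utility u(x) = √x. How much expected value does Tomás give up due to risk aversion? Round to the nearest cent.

$17,243.75

E[u] = 0.375·√144400 + 0.25·√8100 + 0.125·√25600 + 0.25·√12100 = 0.375·380 + 0.25·90 + 0.125·160 + 0.25·110 = 212.5
CE = (212.5)² = 45156.25
Risk premium = EV − CE = 62400 − 45156.25 = 17243.75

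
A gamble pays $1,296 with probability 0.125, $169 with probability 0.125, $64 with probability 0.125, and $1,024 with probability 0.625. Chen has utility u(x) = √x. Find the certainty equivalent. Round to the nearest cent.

$735.77

E[u] = 0.125·√1296 + 0.125·√169 + 0.125·√64 + 0.625·√1024 = 0.125·36 + 0.125·13 + 0.125·8 + 0.625·32 = 27.125
CE = (27.125)² = 735.765625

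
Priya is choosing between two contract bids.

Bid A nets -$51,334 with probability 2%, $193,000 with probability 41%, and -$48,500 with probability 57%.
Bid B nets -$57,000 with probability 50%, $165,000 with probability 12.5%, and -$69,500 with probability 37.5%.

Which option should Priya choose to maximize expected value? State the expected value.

Bid A ($50,458.32)

Bid A = 0.02 × (-51334) + 0.41 × 193000 + 0.57 × (-48500) = -1026.68 + 79130 − 27645 = 50458.32
Bid B = 0.5 × (-57000) + 0.125 × 165000 + 0.375 × (-69500) = -28500 + 20625 − 26062.5 = -33937.5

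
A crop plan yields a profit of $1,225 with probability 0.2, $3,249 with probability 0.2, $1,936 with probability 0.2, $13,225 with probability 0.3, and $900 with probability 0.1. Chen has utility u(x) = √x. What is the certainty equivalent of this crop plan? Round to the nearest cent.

E[u] = 0.2·√1225 + 0.2·√3249 + 0.2·√1936 + 0.3·√13225 + 0.1·√900 = 0.2·35 + 0.2·57 + 0.2·44 + 0.3·115 + 0.1·30 = 64.7
CE = (64.7)² = 4186.09

$4,186.09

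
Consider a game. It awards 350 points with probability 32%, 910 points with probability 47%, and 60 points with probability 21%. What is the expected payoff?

EV = 0.32 × 350 + 0.47 × 910 + 0.21 × 60 = 112 + 427.7 + 12.6 = 552.3

552.3 points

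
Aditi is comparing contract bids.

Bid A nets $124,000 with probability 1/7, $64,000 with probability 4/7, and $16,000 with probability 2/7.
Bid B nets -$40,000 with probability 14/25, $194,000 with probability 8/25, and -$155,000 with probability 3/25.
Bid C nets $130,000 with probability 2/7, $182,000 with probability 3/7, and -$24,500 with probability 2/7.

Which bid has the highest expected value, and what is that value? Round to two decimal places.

Bid A = 1/7 × 124000 + 4/7 × 64000 + 2/7 × 16000 = 17714.2857 + 36571.4286 + 4571.4286 = 58857.1429
Bid B = 14/25 × (-40000) + 8/25 × 194000 + 3/25 × (-155000) = -22400 + 62080 − 18600 = 21080
Bid C = 2/7 × 130000 + 3/7 × 182000 + 2/7 × (-24500) = 37142.8571 + 78000 − 7000 = 108142.8571

Bid C ($108,142.86)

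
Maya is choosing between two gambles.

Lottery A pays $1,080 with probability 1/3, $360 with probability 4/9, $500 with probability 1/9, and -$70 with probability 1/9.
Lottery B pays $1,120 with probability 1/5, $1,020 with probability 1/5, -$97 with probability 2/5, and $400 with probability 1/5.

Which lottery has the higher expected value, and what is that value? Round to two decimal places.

Lottery A = 1/3 × 1080 + 4/9 × 360 + 1/9 × 500 + 1/9 × (-70) = 360 + 160 + 55.5556 − 7.7778 = 567.7778
Lottery B = 1/5 × 1120 + 1/5 × 1020 + 2/5 × (-97) + 1/5 × 400 = 224 + 204 − 38.8 + 80 = 469.2

Lottery A ($567.78)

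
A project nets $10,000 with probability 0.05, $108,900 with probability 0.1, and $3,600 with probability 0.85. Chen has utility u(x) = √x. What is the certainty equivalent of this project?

E[u] = 0.05·√10000 + 0.1·√108900 + 0.85·√3600 = 0.05·100 + 0.1·330 + 0.85·60 = 89
CE = (89)² = 7921

$7,921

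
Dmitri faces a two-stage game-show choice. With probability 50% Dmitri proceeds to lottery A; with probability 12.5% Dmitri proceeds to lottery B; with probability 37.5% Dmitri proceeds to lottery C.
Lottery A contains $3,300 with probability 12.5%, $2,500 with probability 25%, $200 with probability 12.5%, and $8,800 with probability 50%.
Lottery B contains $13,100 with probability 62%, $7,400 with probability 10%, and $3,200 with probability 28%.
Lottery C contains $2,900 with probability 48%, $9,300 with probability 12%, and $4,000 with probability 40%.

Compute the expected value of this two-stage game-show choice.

$5,491.50

EV(A) = 0.125 × 3300 + 0.25 × 2500 + 0.125 × 200 + 0.5 × 8800 = 412.5 + 625 + 25 + 4400 = 5462.5
EV(B) = 0.62 × 13100 + 0.1 × 7400 + 0.28 × 3200 = 8122 + 740 + 896 = 9758
EV(C) = 0.48 × 2900 + 0.12 × 9300 + 0.4 × 4000 = 1392 + 1116 + 1600 = 4108
Overall = 0.5 × 5462.5 + 0.125 × 9758 + 0.375 × 4108 = 2731.25 + 1219.75 + 1540.5 = 5491.5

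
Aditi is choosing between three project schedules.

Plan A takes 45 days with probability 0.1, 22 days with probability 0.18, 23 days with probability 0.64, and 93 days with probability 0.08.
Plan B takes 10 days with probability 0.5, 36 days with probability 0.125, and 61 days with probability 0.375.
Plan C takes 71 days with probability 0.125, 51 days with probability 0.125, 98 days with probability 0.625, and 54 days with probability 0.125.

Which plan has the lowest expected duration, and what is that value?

Plan A = 0.1 × 45 + 0.18 × 22 + 0.64 × 23 + 0.08 × 93 = 4.5 + 3.96 + 14.72 + 7.44 = 30.62
Plan B = 0.5 × 10 + 0.125 × 36 + 0.375 × 61 = 5 + 4.5 + 22.875 = 32.375
Plan C = 0.125 × 71 + 0.125 × 51 + 0.625 × 98 + 0.125 × 54 = 8.875 + 6.375 + 61.25 + 6.75 = 83.25

Plan A (30.62 days)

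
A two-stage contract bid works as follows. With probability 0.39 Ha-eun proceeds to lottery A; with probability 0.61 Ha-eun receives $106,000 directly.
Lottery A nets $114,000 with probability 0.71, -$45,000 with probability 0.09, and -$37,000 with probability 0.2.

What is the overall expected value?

$91,761.10

EV(A) = 0.71 × 114000 + 0.09 × (-45000) + 0.2 × (-37000) = 80940 − 4050 − 7400 = 69490
Branch B: 106000 (certain)
Overall = 0.39 × 69490 + 0.61 × 106000 = 27101.1 + 64660 = 91761.1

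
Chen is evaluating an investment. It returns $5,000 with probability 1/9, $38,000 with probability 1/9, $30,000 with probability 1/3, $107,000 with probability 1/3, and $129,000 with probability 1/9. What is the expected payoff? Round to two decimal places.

EV = 1/9 × 5000 + 1/9 × 38000 + 1/3 × 30000 + 1/3 × 107000 + 1/9 × 129000 = 555.5556 + 4222.2222 + 10000 + 35666.6667 + 14333.3333 = 64777.7778

$64,777.78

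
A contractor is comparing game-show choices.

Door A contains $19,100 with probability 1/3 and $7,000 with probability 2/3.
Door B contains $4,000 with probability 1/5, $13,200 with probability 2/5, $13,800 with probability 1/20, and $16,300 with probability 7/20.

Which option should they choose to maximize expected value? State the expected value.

Door B ($12,475)

Door A = 1/3 × 19100 + 2/3 × 7000 = 6366.6667 + 4666.6667 = 11033.3333
Door B = 1/5 × 4000 + 2/5 × 13200 + 1/20 × 13800 + 7/20 × 16300 = 800 + 5280 + 690 + 5705 = 12475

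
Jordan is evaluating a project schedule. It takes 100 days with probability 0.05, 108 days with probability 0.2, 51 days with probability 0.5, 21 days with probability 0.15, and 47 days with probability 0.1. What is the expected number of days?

EV = 0.05 × 100 + 0.2 × 108 + 0.5 × 51 + 0.15 × 21 + 0.1 × 47 = 5 + 21.6 + 25.5 + 3.15 + 4.7 = 59.95

59.95 days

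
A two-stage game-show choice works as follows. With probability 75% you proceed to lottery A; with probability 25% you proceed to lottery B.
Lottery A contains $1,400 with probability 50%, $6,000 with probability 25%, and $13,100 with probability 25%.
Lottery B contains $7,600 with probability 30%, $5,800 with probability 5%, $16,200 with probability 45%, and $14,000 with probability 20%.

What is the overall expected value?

EV(A) = 0.5 × 1400 + 0.25 × 6000 + 0.25 × 13100 = 700 + 1500 + 3275 = 5475
EV(B) = 0.3 × 7600 + 0.05 × 5800 + 0.45 × 16200 + 0.2 × 14000 = 2280 + 290 + 7290 + 2800 = 12660
Overall = 0.75 × 5475 + 0.25 × 12660 = 4106.25 + 3165 = 7271.25

$7,271.25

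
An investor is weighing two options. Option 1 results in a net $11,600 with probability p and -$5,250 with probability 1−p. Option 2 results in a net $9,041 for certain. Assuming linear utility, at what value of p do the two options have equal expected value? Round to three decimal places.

p·11600 + (1−p)·(-5250) = 9041
16850p − 5250 = 9041
p = (9041 + 5250) / 16850

p = 0.848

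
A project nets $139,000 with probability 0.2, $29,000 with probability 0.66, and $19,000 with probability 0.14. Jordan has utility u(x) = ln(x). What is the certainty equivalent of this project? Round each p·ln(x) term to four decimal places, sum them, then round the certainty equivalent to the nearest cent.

E[u] = 0.2·ln(139000) + 0.66·ln(29000) + 0.14·ln(19000) = 2.3684 + 6.7815 + 1.3793 = 10.5292
CE = e^10.5292 ≈ 37391.55

$37,391.55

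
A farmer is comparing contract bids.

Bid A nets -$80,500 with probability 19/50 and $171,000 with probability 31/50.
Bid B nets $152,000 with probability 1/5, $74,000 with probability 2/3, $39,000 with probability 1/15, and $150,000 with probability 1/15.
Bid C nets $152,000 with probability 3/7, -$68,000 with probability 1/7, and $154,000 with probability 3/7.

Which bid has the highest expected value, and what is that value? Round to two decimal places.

Bid C ($121,428.57)

Bid A = 19/50 × (-80500) + 31/50 × 171000 = -30590 + 106020 = 75430
Bid B = 1/5 × 152000 + 2/3 × 74000 + 1/15 × 39000 + 1/15 × 150000 = 30400 + 49333.3333 + 2600 + 10000 = 92333.3333
Bid C = 3/7 × 152000 + 1/7 × (-68000) + 3/7 × 154000 = 65142.8571 − 9714.2857 + 66000 = 121428.5714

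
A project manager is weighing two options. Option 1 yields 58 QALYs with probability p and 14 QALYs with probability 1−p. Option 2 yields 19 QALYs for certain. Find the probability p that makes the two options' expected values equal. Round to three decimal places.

p·58 + (1−p)·14 = 19
44p + 14 = 19
p = (19 − 14) / 44

p = 0.114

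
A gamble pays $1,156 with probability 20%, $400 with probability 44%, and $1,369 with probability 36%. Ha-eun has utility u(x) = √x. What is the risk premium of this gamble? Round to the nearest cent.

E[u] = 0.2·√1156 + 0.44·√400 + 0.36·√1369 = 0.2·34 + 0.44·20 + 0.36·37 = 28.92
CE = (28.92)² = 836.3664
Risk premium = EV − CE = 900.04 − 836.3664 = 63.6736

$63.67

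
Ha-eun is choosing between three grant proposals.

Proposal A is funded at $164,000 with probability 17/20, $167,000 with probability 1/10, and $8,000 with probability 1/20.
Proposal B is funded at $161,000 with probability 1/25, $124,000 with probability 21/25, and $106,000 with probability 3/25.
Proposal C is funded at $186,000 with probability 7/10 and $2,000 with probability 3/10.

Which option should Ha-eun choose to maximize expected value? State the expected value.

Proposal A = 17/20 × 164000 + 1/10 × 167000 + 1/20 × 8000 = 139400 + 16700 + 400 = 156500
Proposal B = 1/25 × 161000 + 21/25 × 124000 + 3/25 × 106000 = 6440 + 104160 + 12720 = 123320
Proposal C = 7/10 × 186000 + 3/10 × 2000 = 130200 + 600 = 130800

Proposal A ($156,500)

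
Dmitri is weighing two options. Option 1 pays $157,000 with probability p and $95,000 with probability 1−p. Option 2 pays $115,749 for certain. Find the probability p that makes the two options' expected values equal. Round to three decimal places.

p = 0.335

p·157000 + (1−p)·95000 = 115749
62000p + 95000 = 115749
p = (115749 − 95000) / 62000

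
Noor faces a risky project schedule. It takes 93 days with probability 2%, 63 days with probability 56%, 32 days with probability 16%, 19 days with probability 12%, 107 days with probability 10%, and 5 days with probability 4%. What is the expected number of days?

EV = 0.02 × 93 + 0.56 × 63 + 0.16 × 32 + 0.12 × 19 + 0.1 × 107 + 0.04 × 5 = 1.86 + 35.28 + 5.12 + 2.28 + 10.7 + 0.2 = 55.44

55.44 days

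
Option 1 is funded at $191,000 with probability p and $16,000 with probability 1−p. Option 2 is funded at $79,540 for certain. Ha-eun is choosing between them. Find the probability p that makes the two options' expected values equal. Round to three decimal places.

p·191000 + (1−p)·16000 = 79540
175000p + 16000 = 79540
p = (79540 − 16000) / 175000

p = 0.363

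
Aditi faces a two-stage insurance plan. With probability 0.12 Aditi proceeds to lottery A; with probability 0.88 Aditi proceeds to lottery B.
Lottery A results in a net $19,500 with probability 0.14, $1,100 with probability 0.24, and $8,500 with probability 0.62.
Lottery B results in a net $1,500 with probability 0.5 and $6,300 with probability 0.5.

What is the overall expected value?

$4,423.68

EV(A) = 0.14 × 19500 + 0.24 × 1100 + 0.62 × 8500 = 2730 + 264 + 5270 = 8264
EV(B) = 0.5 × 1500 + 0.5 × 6300 = 750 + 3150 = 3900
Overall = 0.12 × 8264 + 0.88 × 3900 = 991.68 + 3432 = 4423.68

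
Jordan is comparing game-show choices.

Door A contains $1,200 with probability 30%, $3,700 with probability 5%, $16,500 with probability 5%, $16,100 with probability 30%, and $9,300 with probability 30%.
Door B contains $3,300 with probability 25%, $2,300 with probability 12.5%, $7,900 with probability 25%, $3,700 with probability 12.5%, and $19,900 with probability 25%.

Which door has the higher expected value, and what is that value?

Door A = 0.3 × 1200 + 0.05 × 3700 + 0.05 × 16500 + 0.3 × 16100 + 0.3 × 9300 = 360 + 185 + 825 + 4830 + 2790 = 8990
Door B = 0.25 × 3300 + 0.125 × 2300 + 0.25 × 7900 + 0.125 × 3700 + 0.25 × 19900 = 825 + 287.5 + 1975 + 462.5 + 4975 = 8525

Door A ($8,990)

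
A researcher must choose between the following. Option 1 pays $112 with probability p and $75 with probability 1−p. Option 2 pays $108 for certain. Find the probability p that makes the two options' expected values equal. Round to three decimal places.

p·112 + (1−p)·75 = 108
37p + 75 = 108
p = (108 − 75) / 37

p = 0.892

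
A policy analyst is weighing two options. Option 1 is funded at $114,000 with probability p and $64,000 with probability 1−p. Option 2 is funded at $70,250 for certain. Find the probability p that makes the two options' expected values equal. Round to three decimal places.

p = 0.125

p·114000 + (1−p)·64000 = 70250
50000p + 64000 = 70250
p = (70250 − 64000) / 50000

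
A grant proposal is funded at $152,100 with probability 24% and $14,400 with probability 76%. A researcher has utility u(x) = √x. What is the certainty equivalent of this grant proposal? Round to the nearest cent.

E[u] = 0.24·√152100 + 0.76·√14400 = 0.24·390 + 0.76·120 = 184.8
CE = (184.8)² = 34151.04

$34,151.04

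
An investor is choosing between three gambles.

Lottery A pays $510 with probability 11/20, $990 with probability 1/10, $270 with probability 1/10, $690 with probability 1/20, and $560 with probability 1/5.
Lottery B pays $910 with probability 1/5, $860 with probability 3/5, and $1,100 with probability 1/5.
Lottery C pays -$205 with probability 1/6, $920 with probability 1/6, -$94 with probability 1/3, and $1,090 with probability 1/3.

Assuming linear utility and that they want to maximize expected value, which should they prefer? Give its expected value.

Lottery A = 11/20 × 510 + 1/10 × 990 + 1/10 × 270 + 1/20 × 690 + 1/5 × 560 = 280.5 + 99 + 27 + 34.5 + 112 = 553
Lottery B = 1/5 × 910 + 3/5 × 860 + 1/5 × 1100 = 182 + 516 + 220 = 918
Lottery C = 1/6 × (-205) + 1/6 × 920 + 1/3 × (-94) + 1/3 × 1090 = -34.1667 + 153.3333 − 31.3333 + 363.3333 = 451.1667

Lottery B ($918)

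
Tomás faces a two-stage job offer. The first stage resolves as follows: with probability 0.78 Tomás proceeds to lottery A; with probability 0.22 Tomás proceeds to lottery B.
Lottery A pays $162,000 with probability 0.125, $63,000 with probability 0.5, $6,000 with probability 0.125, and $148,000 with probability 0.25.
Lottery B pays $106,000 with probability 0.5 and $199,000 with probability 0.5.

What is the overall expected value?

EV(A) = 0.125 × 162000 + 0.5 × 63000 + 0.125 × 6000 + 0.25 × 148000 = 20250 + 31500 + 750 + 37000 = 89500
EV(B) = 0.5 × 106000 + 0.5 × 199000 = 53000 + 99500 = 152500
Overall = 0.78 × 89500 + 0.22 × 152500 = 69810 + 33550 = 103360

$103,360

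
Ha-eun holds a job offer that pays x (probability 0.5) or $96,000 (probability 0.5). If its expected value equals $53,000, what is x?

x = $10,000

0.5·x + 0.5·96000 = 53000
0.5·x = 53000 − 48000 = 5000
x = 5000 / 0.5 = 10000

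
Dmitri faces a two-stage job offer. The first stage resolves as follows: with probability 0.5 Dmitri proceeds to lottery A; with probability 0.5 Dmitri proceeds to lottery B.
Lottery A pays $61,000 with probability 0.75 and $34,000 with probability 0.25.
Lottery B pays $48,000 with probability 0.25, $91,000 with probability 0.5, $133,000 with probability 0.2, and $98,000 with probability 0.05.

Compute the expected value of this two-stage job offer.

$71,625

EV(A) = 0.75 × 61000 + 0.25 × 34000 = 45750 + 8500 = 54250
EV(B) = 0.25 × 48000 + 0.5 × 91000 + 0.2 × 133000 + 0.05 × 98000 = 12000 + 45500 + 26600 + 4900 = 89000
Overall = 0.5 × 54250 + 0.5 × 89000 = 27125 + 44500 = 71625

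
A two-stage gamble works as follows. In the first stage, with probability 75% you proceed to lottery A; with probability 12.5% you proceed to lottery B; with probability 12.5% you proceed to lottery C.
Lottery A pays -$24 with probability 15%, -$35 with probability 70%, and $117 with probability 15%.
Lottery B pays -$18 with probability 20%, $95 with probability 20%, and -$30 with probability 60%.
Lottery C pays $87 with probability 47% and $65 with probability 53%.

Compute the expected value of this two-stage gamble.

EV(A) = 0.15 × (-24) + 0.7 × (-35) + 0.15 × 117 = -3.6 − 24.5 + 17.55 = -10.55
EV(B) = 0.2 × (-18) + 0.2 × 95 + 0.6 × (-30) = -3.6 + 19 − 18 = -2.6
EV(C) = 0.47 × 87 + 0.53 × 65 = 40.89 + 34.45 = 75.34
Overall = 0.75 × (-10.55) + 0.125 × (-2.6) + 0.125 × 75.34 = -7.9125 − 0.325 + 9.4175 = 1.18

$1.18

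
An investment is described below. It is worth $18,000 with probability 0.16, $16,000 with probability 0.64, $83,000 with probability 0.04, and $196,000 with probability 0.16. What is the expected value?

$47,800

EV = 0.16 × 18000 + 0.64 × 16000 + 0.04 × 83000 + 0.16 × 196000 = 2880 + 10240 + 3320 + 31360 = 47800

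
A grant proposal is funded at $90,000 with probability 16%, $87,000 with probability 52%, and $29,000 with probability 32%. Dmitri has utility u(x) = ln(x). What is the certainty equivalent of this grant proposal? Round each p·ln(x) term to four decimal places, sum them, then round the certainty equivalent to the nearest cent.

E[u] = 0.16·ln(90000) + 0.52·ln(87000) + 0.32·ln(29000) = 1.8252 + 5.9143 + 3.2880 = 11.0275
CE = e^11.0275 ≈ 61543.53

$61,543.53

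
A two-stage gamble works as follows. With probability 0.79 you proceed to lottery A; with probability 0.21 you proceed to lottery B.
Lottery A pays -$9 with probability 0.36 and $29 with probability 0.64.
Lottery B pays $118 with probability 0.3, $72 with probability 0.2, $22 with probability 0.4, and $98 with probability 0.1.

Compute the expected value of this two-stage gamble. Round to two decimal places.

EV(A) = 0.36 × (-9) + 0.64 × 29 = -3.24 + 18.56 = 15.32
EV(B) = 0.3 × 118 + 0.2 × 72 + 0.4 × 22 + 0.1 × 98 = 35.4 + 14.4 + 8.8 + 9.8 = 68.4
Overall = 0.79 × 15.32 + 0.21 × 68.4 = 12.1028 + 14.364 = 26.4668

$26.47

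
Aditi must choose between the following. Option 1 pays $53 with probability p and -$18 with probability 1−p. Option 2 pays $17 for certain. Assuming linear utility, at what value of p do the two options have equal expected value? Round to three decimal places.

p = 0.493

p·53 + (1−p)·(-18) = 17
71p − 18 = 17
p = (17 + 18) / 71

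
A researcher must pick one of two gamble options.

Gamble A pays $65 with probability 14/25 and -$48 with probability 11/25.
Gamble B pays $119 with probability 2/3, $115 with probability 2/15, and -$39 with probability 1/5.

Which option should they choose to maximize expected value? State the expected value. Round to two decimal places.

Gamble A = 14/25 × 65 + 11/25 × (-48) = 36.4 − 21.12 = 15.28
Gamble B = 2/3 × 119 + 2/15 × 115 + 1/5 × (-39) = 79.3333 + 15.3333 − 7.8 = 86.8667

Gamble B ($86.87)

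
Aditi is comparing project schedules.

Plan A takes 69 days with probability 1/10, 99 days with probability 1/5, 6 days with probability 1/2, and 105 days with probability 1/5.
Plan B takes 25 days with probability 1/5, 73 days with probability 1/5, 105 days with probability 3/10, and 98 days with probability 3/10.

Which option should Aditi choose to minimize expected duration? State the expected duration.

Plan A (50.7 days)

Plan A = 1/10 × 69 + 1/5 × 99 + 1/2 × 6 + 1/5 × 105 = 6.9 + 19.8 + 3 + 21 = 50.7
Plan B = 1/5 × 25 + 1/5 × 73 + 3/10 × 105 + 3/10 × 98 = 5 + 14.6 + 31.5 + 29.4 = 80.5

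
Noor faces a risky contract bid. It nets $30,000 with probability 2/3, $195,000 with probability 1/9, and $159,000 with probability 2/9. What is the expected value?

EV = 2/3 × 30000 + 1/9 × 195000 + 2/9 × 159000 = 20000 + 21666.6667 + 35333.3333 = 77000

$77,000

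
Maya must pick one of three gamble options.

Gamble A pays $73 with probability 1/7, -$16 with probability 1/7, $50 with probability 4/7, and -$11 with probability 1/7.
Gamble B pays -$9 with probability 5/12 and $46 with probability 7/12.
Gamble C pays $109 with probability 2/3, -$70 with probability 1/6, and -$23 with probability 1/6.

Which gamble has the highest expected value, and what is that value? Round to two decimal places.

Gamble C ($57.17)

Gamble A = 1/7 × 73 + 1/7 × (-16) + 4/7 × 50 + 1/7 × (-11) = 10.4286 − 2.2857 + 28.5714 − 1.5714 = 35.1429
Gamble B = 5/12 × (-9) + 7/12 × 46 = -3.75 + 26.8333 = 23.0833
Gamble C = 2/3 × 109 + 1/6 × (-70) + 1/6 × (-23) = 72.6667 − 11.6667 − 3.8333 = 57.1667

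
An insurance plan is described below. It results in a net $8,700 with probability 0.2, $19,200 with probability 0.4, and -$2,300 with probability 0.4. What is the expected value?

EV = 0.2 × 8700 + 0.4 × 19200 + 0.4 × (-2300) = 1740 + 7680 − 920 = 8500

$8,500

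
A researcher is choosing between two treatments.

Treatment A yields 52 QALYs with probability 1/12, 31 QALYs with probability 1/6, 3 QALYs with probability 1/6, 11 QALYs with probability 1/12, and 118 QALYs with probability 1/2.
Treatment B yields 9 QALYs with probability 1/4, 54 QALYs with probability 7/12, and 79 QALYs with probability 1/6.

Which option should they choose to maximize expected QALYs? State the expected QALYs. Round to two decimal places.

Treatment A = 1/12 × 52 + 1/6 × 31 + 1/6 × 3 + 1/12 × 11 + 1/2 × 118 = 4.3333 + 5.1667 + 0.5 + 0.9167 + 59 = 69.9167
Treatment B = 1/4 × 9 + 7/12 × 54 + 1/6 × 79 = 2.25 + 31.5 + 13.1667 = 46.9167

Treatment A (69.92 QALYs)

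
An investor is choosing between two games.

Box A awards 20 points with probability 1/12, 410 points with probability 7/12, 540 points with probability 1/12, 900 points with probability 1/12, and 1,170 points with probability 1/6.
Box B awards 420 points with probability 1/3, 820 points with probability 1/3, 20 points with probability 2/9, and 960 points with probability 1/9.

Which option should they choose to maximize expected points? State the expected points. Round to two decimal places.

Box A = 1/12 × 20 + 7/12 × 410 + 1/12 × 540 + 1/12 × 900 + 1/6 × 1170 = 1.6667 + 239.1667 + 45 + 75 + 195 = 555.8333
Box B = 1/3 × 420 + 1/3 × 820 + 2/9 × 20 + 1/9 × 960 = 140 + 273.3333 + 4.4444 + 106.6667 = 524.4444

Box A (555.83 points)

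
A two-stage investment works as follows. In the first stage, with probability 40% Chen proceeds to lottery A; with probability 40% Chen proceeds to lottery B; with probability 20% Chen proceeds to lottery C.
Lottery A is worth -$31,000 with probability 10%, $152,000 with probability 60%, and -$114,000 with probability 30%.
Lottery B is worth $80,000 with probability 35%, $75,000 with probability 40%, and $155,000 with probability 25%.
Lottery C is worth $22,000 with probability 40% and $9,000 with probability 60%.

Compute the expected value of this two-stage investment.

$63,100

EV(A) = 0.1 × (-31000) + 0.6 × 152000 + 0.3 × (-114000) = -3100 + 91200 − 34200 = 53900
EV(B) = 0.35 × 80000 + 0.4 × 75000 + 0.25 × 155000 = 28000 + 30000 + 38750 = 96750
EV(C) = 0.4 × 22000 + 0.6 × 9000 = 8800 + 5400 = 14200
Overall = 0.4 × 53900 + 0.4 × 96750 + 0.2 × 14200 = 21560 + 38700 + 2840 = 63100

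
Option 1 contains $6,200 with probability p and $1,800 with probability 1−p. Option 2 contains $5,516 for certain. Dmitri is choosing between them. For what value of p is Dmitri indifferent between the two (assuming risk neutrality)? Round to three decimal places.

p·6200 + (1−p)·1800 = 5516
4400p + 1800 = 5516
p = (5516 − 1800) / 4400

p = 0.845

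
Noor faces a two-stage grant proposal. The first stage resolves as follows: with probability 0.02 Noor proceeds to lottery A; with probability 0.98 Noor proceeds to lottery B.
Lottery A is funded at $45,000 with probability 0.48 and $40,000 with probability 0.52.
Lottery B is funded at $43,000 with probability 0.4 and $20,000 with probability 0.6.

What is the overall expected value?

$29,464

EV(A) = 0.48 × 45000 + 0.52 × 40000 = 21600 + 20800 = 42400
EV(B) = 0.4 × 43000 + 0.6 × 20000 = 17200 + 12000 = 29200
Overall = 0.02 × 42400 + 0.98 × 29200 = 848 + 28616 = 29464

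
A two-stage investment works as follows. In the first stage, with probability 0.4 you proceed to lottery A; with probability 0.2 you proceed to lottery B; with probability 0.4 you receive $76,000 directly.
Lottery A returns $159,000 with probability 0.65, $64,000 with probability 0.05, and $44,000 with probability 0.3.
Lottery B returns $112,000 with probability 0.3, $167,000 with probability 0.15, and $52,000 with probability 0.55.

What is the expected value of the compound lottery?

EV(A) = 0.65 × 159000 + 0.05 × 64000 + 0.3 × 44000 = 103350 + 3200 + 13200 = 119750
EV(B) = 0.3 × 112000 + 0.15 × 167000 + 0.55 × 52000 = 33600 + 25050 + 28600 = 87250
Branch C: 76000 (certain)
Overall = 0.4 × 119750 + 0.2 × 87250 + 0.4 × 76000 = 47900 + 17450 + 30400 = 95750

$95,750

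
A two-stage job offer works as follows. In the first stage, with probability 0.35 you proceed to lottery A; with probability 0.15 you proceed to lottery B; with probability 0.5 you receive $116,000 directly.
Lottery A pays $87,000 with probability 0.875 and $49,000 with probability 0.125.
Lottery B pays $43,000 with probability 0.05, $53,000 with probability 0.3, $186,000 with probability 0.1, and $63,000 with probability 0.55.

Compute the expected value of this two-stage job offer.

$97,482.50

EV(A) = 0.875 × 87000 + 0.125 × 49000 = 76125 + 6125 = 82250
EV(B) = 0.05 × 43000 + 0.3 × 53000 + 0.1 × 186000 + 0.55 × 63000 = 2150 + 15900 + 18600 + 34650 = 71300
Branch C: 116000 (certain)
Overall = 0.35 × 82250 + 0.15 × 71300 + 0.5 × 116000 = 28787.5 + 10695 + 58000 = 97482.5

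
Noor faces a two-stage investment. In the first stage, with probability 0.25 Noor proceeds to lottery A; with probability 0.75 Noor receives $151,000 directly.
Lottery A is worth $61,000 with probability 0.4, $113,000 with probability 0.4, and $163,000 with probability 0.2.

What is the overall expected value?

EV(A) = 0.4 × 61000 + 0.4 × 113000 + 0.2 × 163000 = 24400 + 45200 + 32600 = 102200
Branch B: 151000 (certain)
Overall = 0.25 × 102200 + 0.75 × 151000 = 25550 + 113250 = 138800

$138,800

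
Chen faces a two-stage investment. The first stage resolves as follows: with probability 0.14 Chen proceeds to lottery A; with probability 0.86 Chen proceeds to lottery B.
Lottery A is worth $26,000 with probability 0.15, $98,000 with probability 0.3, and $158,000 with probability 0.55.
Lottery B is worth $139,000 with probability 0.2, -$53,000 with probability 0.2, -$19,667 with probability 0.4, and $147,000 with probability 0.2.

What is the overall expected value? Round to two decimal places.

$50,138.55

EV(A) = 0.15 × 26000 + 0.3 × 98000 + 0.55 × 158000 = 3900 + 29400 + 86900 = 120200
EV(B) = 0.2 × 139000 + 0.2 × (-53000) + 0.4 × (-19667) + 0.2 × 147000 = 27800 − 10600 − 7866.8 + 29400 = 38733.2
Overall = 0.14 × 120200 + 0.86 × 38733.2 = 16828 + 33310.552 = 50138.552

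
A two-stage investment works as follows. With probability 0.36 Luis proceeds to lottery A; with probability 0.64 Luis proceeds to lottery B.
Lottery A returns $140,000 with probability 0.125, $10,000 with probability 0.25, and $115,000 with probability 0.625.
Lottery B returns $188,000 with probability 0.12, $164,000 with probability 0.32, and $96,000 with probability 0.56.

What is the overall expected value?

$115,507

EV(A) = 0.125 × 140000 + 0.25 × 10000 + 0.625 × 115000 = 17500 + 2500 + 71875 = 91875
EV(B) = 0.12 × 188000 + 0.32 × 164000 + 0.56 × 96000 = 22560 + 52480 + 53760 = 128800
Overall = 0.36 × 91875 + 0.64 × 128800 = 33075 + 82432 = 115507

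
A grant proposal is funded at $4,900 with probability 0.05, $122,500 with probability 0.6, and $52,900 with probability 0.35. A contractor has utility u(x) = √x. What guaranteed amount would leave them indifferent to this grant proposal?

E[u] = 0.05·√4900 + 0.6·√122500 + 0.35·√52900 = 0.05·70 + 0.6·350 + 0.35·230 = 294
CE = (294)² = 86436

$86,436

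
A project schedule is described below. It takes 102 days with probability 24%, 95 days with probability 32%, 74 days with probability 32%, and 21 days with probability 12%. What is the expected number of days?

81.08 days

EV = 0.24 × 102 + 0.32 × 95 + 0.32 × 74 + 0.12 × 21 = 24.48 + 30.4 + 23.68 + 2.52 = 81.08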